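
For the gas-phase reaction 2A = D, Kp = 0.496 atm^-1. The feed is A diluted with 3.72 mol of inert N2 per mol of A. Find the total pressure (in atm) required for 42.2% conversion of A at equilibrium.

Let X = conversion of A (basis 1 mol A); extent of reaction ξ = 0.5X.
Species balance: n_A = 1 − X; n_D = 0.5X; n_I = 3.72 (inert).
Total moles n_T = 4.72 − 0.5X.
Kp = p_D / (p_A^2) with p_i = (n_i/n_T)·P.
At X = 0.422: the mole-fraction product g(X) = Π y_i^ν_i = 2.848. Since Kp = g(X)·P^{-1}, P = (g/Kp)^(1/1) = (2.848/0.496)^(1/1) = 5.74 atm.

P = 5.74 atm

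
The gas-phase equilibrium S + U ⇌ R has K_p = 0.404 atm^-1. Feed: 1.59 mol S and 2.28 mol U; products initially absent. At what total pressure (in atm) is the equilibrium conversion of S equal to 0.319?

P = 2.2 atm

Basis: 1.59 mol S initially; let X = conversion of S. Extent ξ = 1.59X.
At extent ξ: n_S = 1.59 − 1.59X; n_U = 2.28 − 1.59X; n_R = 1.59X.
Summing: n_T = 3.87 − 1.59X.
K_p = p_R / (p_S p_U) with p_i = (n_i/n_T)·P.
At X = 0.319: the mole-fraction product g(X) = Π y_i^ν_i = 0.8886. Since K_p = g(X)·P^{-1}, P = (g/K_p)^(1/1) = (0.8886/0.404)^(1/1) = 2.2 atm.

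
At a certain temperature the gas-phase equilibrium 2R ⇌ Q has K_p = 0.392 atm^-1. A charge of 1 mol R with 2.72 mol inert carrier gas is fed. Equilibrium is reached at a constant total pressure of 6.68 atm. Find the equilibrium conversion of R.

Let X = conversion of R (basis 1 mol R); extent of reaction ξ = 0.5X.
Moles: n_R = 1 − X; n_Q = 0.5X; n_I = 2.72 (inert).
n_T = Σnᵢ = 3.72 − 0.5X.
y_i = n_i/n_T, p_i = y_i·P. K_p = p_Q / (p_R^2).
Setting this equal to 0.392 atm^-1 and taking the physical root (0 < X < 1) gives X = 0.451.

X = 0.451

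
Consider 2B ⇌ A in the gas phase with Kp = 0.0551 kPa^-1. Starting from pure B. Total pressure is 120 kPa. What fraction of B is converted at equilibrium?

Let X = conversion of B (basis 1 mol B); extent of reaction ξ = 0.5X.
Moles: n_B = 1 − X; n_A = 0.5X.
n_T = Σnᵢ = 1 − 0.5X.
y_i = n_i/n_T, p_i = y_i·P. Kp = p_A / (p_B^2).
Substituting and setting equal to 0.0551 kPa^-1 gives a polynomial in X; the root in (0,1) is X = 0.809.

X = 0.809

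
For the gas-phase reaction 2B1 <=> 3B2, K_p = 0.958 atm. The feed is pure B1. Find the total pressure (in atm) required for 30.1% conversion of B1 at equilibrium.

Let X = conversion of B1 (basis 1 mol B1); extent of reaction ξ = 0.5X.
Moles: n_B1 = 1 − X; n_B2 = 1.5X.
Summing: n_T = 1 + 0.5X.
K_p = p_B2^3 / (p_B1^2) with p_i = (n_i/n_T)·P.
At X = 0.301: the mole-fraction product g(X) = Π y_i^ν_i = 0.1637. Since K_p = g(X)·P^{1}, P = (K_p/g)^(1/1) = (0.958/0.1637)^(1/1) = 5.85 atm.

P = 5.85 atm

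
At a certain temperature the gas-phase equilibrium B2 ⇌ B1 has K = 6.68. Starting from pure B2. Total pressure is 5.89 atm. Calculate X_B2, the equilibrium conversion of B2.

X = 0.870

Let X = conversion of B2 (basis 1 mol B2); extent of reaction ξ = X.
Species balance: n_B2 = 1 − X; n_B1 = X.
Total moles n_T = 1 (Δν = 0, constant).
y_i = n_i/n_T, p_i = y_i·P. K = p_B1 / (p_B2).
Substituting and setting equal to 6.68 gives a polynomial in X; the root in (0,1) is X = 0.870.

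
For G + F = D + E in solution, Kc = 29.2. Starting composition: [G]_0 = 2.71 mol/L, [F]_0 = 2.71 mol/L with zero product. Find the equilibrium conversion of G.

Let X = conversion of G; extent ξ = 2.71·X mol/L.
Concentrations: [G] = 2.71 − 2.71X; [F] = 2.71 − 2.71X; [D] = 2.71X; [E] = 2.71X.
Kc = [D] [E] / ([G] [F]).
This equals 29.2 at X = 0.844 (the root in 0 < X < 1).

X = 0.844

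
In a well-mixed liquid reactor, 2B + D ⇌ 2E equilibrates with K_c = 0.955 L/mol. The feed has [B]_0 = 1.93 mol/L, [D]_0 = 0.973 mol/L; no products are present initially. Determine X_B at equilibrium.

X = 0.423

Let X = conversion of B; extent ξ = 1.93X/2 mol/L.
Concentrations: [B] = 1.93 − 1.93X; [D] = 0.973 − 0.965X; [E] = 1.93X.
K_c = [E]^2 / ([B]^2 [D]).
Solving K_c = 0.955 for X ∈ (0,1): X = 0.423.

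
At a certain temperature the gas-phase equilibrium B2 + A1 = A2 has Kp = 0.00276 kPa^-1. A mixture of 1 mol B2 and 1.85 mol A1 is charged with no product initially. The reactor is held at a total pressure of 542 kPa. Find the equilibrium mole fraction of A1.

y_A1 = 0.581

Take 1 mol B2 as basis and let X be its fractional conversion, so ξ = X.
Species balance: n_B2 = 1 − X; n_A1 = 1.85 − X; n_A2 = X.
Total moles n_T = 2.85 − X.
y_i = n_i/n_T, p_i = y_i·P. Kp = p_A2 / (p_B2 p_A1).
Substituting and setting equal to 0.00276 kPa^-1 gives a polynomial in X; the root in (0,1) is X = 0.465.
Then n_A1 = 1.39, n_T = 2.39, so y_A1 = 0.581.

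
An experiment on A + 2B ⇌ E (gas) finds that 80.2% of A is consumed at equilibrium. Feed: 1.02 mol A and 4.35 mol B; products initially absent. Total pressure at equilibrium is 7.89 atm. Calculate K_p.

K_p = 0.123 atm^-2

Let X = conversion of A (basis 1.02 mol A); extent of reaction ξ = 1.02X.
At extent ξ: n_A = 1.02 − 1.02X; n_B = 4.35 − 2.04X; n_E = 1.02X.
n_T = Σnᵢ = 5.37 − 2.04X.
At X = 0.802: n_A = 0.202, n_B = 2.71, n_E = 0.818, n_T = 3.73.
p_i = (n_i/n_T)·P. K_p = p_E / (p_A p_B^2) = 0.123 atm^-2.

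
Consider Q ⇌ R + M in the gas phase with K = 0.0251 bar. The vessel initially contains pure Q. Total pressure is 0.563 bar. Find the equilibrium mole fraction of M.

y_M = 0.171

Take 1 mol Q as basis and let X be its fractional conversion, so ξ = X.
Species balance: n_Q = 1 − X; n_R = X; n_M = X.
Summing: n_T = 1 + X.
Mole fractions y_i = n_i/n_T; K = p_R p_M / (p_Q) with p_i = y_i·P.
This yields a degree-2 equation in X; solving on (0,1), X = 0.207.
Then n_M = 0.207, n_T = 1.21, so y_M = 0.171.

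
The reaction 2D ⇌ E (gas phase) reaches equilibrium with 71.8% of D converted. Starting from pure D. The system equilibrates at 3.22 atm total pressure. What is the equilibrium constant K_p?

Basis: 1 mol D initially; let X = conversion of D. Extent ξ = 0.5X.
Mole table: n_D = 1 − X; n_E = 0.5X.
Summing: n_T = 1 − 0.5X.
At X = 0.718: n_D = 0.282, n_E = 0.359, n_T = 0.641.
p_i = (n_i/n_T)·P. K_p = p_E / (p_D^2) = 0.899 atm^-1.

K_p = 0.899 atm^-1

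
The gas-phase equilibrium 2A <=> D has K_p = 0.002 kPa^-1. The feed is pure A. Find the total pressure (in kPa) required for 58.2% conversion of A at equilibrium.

Basis: 1 mol A initially; let X = conversion of A. Extent ξ = 0.5X.
At extent ξ: n_A = 1 − X; n_D = 0.5X.
Total moles n_T = 1 − 0.5X.
K_p = p_D / (p_A^2) with p_i = (n_i/n_T)·P.
At X = 0.582: the mole-fraction product g(X) = Π y_i^ν_i = 1.181. Since K_p = g(X)·P^{-1}, P = (g/K_p)^(1/1) = (1.181/0.002)^(1/1) = 590 kPa.

P = 590 kPa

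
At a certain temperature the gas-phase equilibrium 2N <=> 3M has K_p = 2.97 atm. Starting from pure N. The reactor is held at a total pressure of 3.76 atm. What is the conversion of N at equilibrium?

Take 1 mol N as basis and let X be its fractional conversion, so ξ = 0.5X.
At extent ξ: n_N = 1 − X; n_M = 1.5X.
n_T = Σnᵢ = 1 + 0.5X.
y_i = n_i/n_T, p_i = y_i·P. K_p = p_M^3 / (p_N^2).
This yields a degree-3 equation in X; solving on (0,1), X = 0.445.

X = 0.445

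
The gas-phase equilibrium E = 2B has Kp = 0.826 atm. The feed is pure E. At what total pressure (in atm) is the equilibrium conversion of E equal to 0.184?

P = 5.89 atm

Take 1 mol E as basis and let X be its fractional conversion, so ξ = X.
Mole table: n_E = 1 − X; n_B = 2X.
n_T = Σnᵢ = 1 + X.
Kp = p_B^2 / (p_E) with p_i = (n_i/n_T)·P.
At X = 0.184: the mole-fraction product g(X) = Π y_i^ν_i = 0.1402. Since Kp = g(X)·P^{1}, P = (Kp/g)^(1/1) = (0.826/0.1402)^(1/1) = 5.89 atm.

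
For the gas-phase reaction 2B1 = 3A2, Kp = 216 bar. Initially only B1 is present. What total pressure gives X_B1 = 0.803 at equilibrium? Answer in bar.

Let X = conversion of B1 (basis 1 mol B1); extent of reaction ξ = 0.5X.
Moles: n_B1 = 1 − X; n_A2 = 1.5X.
Summing: n_T = 1 + 0.5X.
Kp = p_A2^3 / (p_B1^2) with p_i = (n_i/n_T)·P.
At X = 0.803: the mole-fraction product g(X) = Π y_i^ν_i = 32.13. Since Kp = g(X)·P^{1}, P = (Kp/g)^(1/1) = (216/32.13)^(1/1) = 6.72 bar.

P = 6.72 bar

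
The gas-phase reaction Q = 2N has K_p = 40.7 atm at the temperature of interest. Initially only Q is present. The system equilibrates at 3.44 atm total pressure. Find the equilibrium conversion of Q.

X = 0.864

Basis: 1 mol Q initially; let X = conversion of Q. Extent ξ = X.
At extent ξ: n_Q = 1 − X; n_N = 2X.
Summing: n_T = 1 + X.
With p_i = (n_i/n_T)P, K_p = p_N^2 / (p_Q).
Setting this equal to 40.7 atm and taking the physical root (0 < X < 1) gives X = 0.864.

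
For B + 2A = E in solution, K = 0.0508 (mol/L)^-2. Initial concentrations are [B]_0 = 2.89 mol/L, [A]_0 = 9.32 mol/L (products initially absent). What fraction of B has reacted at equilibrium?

Let X = conversion of B; extent ξ = 2.89·X mol/L.
Concentrations: [B] = 2.89 − 2.89X; [A] = 9.32 − 5.78X; [E] = 2.89X.
K = [E] / ([B] [A]^2).
Equating to 0.0508 (mol/L)^-2: the physical root is X = 0.624.

X = 0.624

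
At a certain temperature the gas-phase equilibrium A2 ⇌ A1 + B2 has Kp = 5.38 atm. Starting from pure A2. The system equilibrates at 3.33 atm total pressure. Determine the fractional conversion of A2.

X = 0.786

Let X = conversion of A2 (basis 1 mol A2); extent of reaction ξ = X.
Moles: n_A2 = 1 − X; n_A1 = X; n_B2 = X.
Summing: n_T = 1 + X.
With p_i = (n_i/n_T)P, Kp = p_A1 p_B2 / (p_A2).
Substituting and setting equal to 5.38 atm gives a polynomial in X; the root in (0,1) is X = 0.786.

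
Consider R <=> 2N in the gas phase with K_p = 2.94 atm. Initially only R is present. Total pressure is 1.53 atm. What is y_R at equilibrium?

Basis: 1 mol R initially; let X = conversion of R. Extent ξ = X.
Moles: n_R = 1 − X; n_N = 2X.
n_T = Σnᵢ = 1 + X.
Mole fractions y_i = n_i/n_T; K_p = p_N^2 / (p_R) with p_i = y_i·P.
Equating to 2.94 atm and solving on 0 < X < 1: X = 0.570.
Then n_R = 0.43, n_T = 1.57, so y_R = 0.274.

y_R = 0.274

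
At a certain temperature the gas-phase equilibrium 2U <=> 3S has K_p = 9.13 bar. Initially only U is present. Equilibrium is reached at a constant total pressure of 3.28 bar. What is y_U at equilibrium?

Take 1 mol U as basis and let X be its fractional conversion, so ξ = 0.5X.
At extent ξ: n_U = 1 − X; n_S = 1.5X.
Total moles n_T = 1 + 0.5X.
y_i = n_i/n_T, p_i = y_i·P. K_p = p_S^3 / (p_U^2).
Substituting and setting equal to 9.13 bar gives a polynomial in X; the root in (0,1) is X = 0.576.
Then n_U = 0.424, n_T = 1.29, so y_U = 0.329.

y_U = 0.329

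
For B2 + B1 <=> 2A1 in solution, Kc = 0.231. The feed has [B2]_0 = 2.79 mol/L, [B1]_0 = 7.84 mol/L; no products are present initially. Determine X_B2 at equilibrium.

X = 0.314

Let X = conversion of B2; extent ξ = 2.79·X mol/L.
Concentrations: [B2] = 2.79 − 2.79X; [B1] = 7.84 − 2.79X; [A1] = 5.58X.
Kc = [A1]^2 / ([B2] [B1]).
Solving Kc = 0.231 for X ∈ (0,1): X = 0.314.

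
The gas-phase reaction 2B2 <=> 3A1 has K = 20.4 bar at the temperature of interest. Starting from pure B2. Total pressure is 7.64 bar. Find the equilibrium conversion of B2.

Take 1 mol B2 as basis and let X be its fractional conversion, so ξ = 0.5X.
At extent ξ: n_B2 = 1 − X; n_A1 = 1.5X.
n_T = Σnᵢ = 1 + 0.5X.
y_i = n_i/n_T, p_i = y_i·P. K = p_A1^3 / (p_B2^2).
Setting this equal to 20.4 bar and taking the physical root (0 < X < 1) gives X = 0.572.

X = 0.572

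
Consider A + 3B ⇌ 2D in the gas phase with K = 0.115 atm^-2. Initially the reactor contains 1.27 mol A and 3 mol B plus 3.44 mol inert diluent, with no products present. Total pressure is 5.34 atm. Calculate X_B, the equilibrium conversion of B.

Let X = conversion of B (basis 3 mol B); extent of reaction ξ = X.
At extent ξ: n_A = 1.27 − X; n_B = 3 − 3X; n_D = 2X; n_I = 3.44 (inert).
Summing: n_T = 7.71 − 2X.
With p_i = (n_i/n_T)P, K = p_D^2 / (p_A p_B^3).
Setting this equal to 0.115 atm^-2 and taking the physical root (0 < X < 1) gives X = 0.343.

X = 0.343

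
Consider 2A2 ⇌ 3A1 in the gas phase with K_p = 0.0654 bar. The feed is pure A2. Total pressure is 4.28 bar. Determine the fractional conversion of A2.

X = 0.152

Basis: 1 mol A2 initially; let X = conversion of A2. Extent ξ = 0.5X.
Moles: n_A2 = 1 − X; n_A1 = 1.5X.
Total moles n_T = 1 + 0.5X.
Mole fractions y_i = n_i/n_T; K_p = p_A1^3 / (p_A2^2) with p_i = y_i·P.
This yields a degree-3 equation in X; solving on (0,1), X = 0.152.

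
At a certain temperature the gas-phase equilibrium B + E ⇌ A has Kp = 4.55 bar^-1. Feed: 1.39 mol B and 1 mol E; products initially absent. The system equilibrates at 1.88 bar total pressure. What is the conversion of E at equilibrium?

X = 0.767

Basis: 1 mol E initially; let X = conversion of E. Extent ξ = X.
Species balance: n_B = 1.39 − X; n_E = 1 − X; n_A = X.
Summing: n_T = 2.39 − X.
Mole fractions y_i = n_i/n_T; Kp = p_A / (p_B p_E) with p_i = y_i·P.
Substituting and setting equal to 4.55 bar^-1 gives a polynomial in X; the root in (0,1) is X = 0.767.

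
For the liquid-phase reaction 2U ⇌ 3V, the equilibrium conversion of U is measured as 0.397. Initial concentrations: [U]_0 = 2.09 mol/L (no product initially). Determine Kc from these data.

Kc = 1.21 mol/L

Let X = conversion of U.
Concentrations: [U] = 2.09 − 2.09X; [V] = 3.13X.
At X = 0.397: [U] = 1.26, [V] = 1.24.
Kc = [V]^3 / ([U]^2) = 1.21 mol/L.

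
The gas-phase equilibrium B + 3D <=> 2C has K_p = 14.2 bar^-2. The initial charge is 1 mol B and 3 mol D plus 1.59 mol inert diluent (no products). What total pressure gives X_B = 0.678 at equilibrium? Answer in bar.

P = 2.83 bar

Basis: 1 mol B initially; let X = conversion of B. Extent ξ = X.
Moles: n_B = 1 − X; n_D = 3 − 3X; n_C = 2X; n_I = 1.59 (inert).
Summing: n_T = 5.59 − 2X.
K_p = p_C^2 / (p_B p_D^3) with p_i = (n_i/n_T)·P.
At X = 0.678: the mole-fraction product g(X) = Π y_i^ν_i = 113.6. Since K_p = g(X)·P^{-2}, P = (g/K_p)^(1/2) = (113.6/14.2)^(1/2) = 2.83 bar.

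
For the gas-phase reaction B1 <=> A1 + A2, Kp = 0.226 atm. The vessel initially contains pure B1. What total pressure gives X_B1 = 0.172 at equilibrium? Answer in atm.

P = 7.41 atm

Basis: 1 mol B1 initially; let X = conversion of B1. Extent ξ = X.
Moles: n_B1 = 1 − X; n_A1 = X; n_A2 = X.
Summing: n_T = 1 + X.
Kp = p_A1 p_A2 / (p_B1) with p_i = (n_i/n_T)·P.
At X = 0.172: the mole-fraction product g(X) = Π y_i^ν_i = 0.03049. Since Kp = g(X)·P^{1}, P = (Kp/g)^(1/1) = (0.226/0.03049)^(1/1) = 7.41 atm.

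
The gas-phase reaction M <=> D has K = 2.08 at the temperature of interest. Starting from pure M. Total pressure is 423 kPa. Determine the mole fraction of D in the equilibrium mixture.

Take 1 mol M as basis and let X be its fractional conversion, so ξ = X.
Moles: n_M = 1 − X; n_D = X.
Since Δν = 0, n_T = 1 throughout.
y_i = n_i/n_T, p_i = y_i·P. K = p_D / (p_M).
Substituting and setting equal to 2.08 gives a polynomial in X; the root in (0,1) is X = 0.675.
Then n_D = 0.675, n_T = 1, so y_D = 0.675.

y_D = 0.675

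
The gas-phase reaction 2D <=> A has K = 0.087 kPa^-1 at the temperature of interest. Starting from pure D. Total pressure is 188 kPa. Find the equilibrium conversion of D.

Take 1 mol D as basis and let X be its fractional conversion, so ξ = 0.5X.
Species balance: n_D = 1 − X; n_A = 0.5X.
n_T = Σnᵢ = 1 − 0.5X.
y_i = n_i/n_T, p_i = y_i·P. K = p_A / (p_D^2).
This yields a degree-2 equation in X; solving on (0,1), X = 0.877.

X = 0.877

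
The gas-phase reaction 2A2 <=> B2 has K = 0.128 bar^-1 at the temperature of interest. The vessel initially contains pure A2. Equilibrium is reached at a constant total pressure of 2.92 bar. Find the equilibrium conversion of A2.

Basis: 1 mol A2 initially; let X = conversion of A2. Extent ξ = 0.5X.
Species balance: n_A2 = 1 − X; n_B2 = 0.5X.
Total moles n_T = 1 − 0.5X.
y_i = n_i/n_T, p_i = y_i·P. K = p_B2 / (p_A2^2).
Equating to 0.128 bar^-1 and solving on 0 < X < 1: X = 0.367.

X = 0.367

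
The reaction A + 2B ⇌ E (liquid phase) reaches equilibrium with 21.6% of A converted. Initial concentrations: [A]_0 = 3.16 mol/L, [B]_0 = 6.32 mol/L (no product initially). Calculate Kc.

Let X = conversion of A.
Concentrations: [A] = 3.16 − 3.16X; [B] = 6.32 − 6.32X; [E] = 3.16X.
At X = 0.216: [A] = 2.48, [B] = 4.95, [E] = 0.683.
Kc = [E] / ([A] [B]^2) = 0.0112 (mol/L)^-2.

Kc = 0.0112 (mol/L)^-2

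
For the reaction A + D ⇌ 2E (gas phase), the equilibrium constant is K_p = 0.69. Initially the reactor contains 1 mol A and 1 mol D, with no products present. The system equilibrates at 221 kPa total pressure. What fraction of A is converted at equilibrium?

Basis: 1 mol A initially; let X = conversion of A. Extent ξ = X.
Moles: n_A = 1 − X; n_D = 1 − X; n_E = 2X.
Since Δν = 0, n_T = 2 throughout.
With p_i = (n_i/n_T)P, K_p = p_E^2 / (p_A p_D).
Equating to 0.69 and solving on 0 < X < 1: X = 0.293.

X = 0.293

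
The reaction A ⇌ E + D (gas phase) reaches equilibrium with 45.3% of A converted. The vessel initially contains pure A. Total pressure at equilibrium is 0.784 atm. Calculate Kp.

Kp = 0.202 atm

Let X = conversion of A (basis 1 mol A); extent of reaction ξ = X.
Species balance: n_A = 1 − X; n_E = X; n_D = X.
Total moles n_T = 1 + X.
At X = 0.453: n_A = 0.547, n_E = 0.453, n_D = 0.453, n_T = 1.45.
p_i = (n_i/n_T)·P. Kp = p_E p_D / (p_A) = 0.202 atm.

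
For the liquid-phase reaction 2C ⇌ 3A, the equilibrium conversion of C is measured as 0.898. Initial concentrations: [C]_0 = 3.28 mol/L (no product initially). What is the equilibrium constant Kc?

Let X = conversion of C.
Concentrations: [C] = 3.28 − 3.28X; [A] = 4.92X.
At X = 0.898: [C] = 0.335, [A] = 4.42.
Kc = [A]^3 / ([C]^2) = 771 mol/L.

Kc = 771 mol/L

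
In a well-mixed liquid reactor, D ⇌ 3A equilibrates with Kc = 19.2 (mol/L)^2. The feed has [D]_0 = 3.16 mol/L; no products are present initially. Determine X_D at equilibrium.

Let X = conversion of D; extent ξ = 3.16·X mol/L.
Concentrations: [D] = 3.16 − 3.16X; [A] = 9.48X.
Kc = [A]^3 / ([D]).
Equating to 19.2 (mol/L)^2: the physical root is X = 0.358.

X = 0.358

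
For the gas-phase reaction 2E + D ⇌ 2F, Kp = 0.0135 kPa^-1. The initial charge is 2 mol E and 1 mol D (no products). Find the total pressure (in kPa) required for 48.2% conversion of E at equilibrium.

P = 312 kPa

Let X = conversion of E (basis 2 mol E); extent of reaction ξ = X.
At extent ξ: n_E = 2 − 2X; n_D = 1 − X; n_F = 2X.
Total moles n_T = 3 − X.
Kp = p_F^2 / (p_E^2 p_D) with p_i = (n_i/n_T)·P.
At X = 0.482: the mole-fraction product g(X) = Π y_i^ν_i = 4.209. Since Kp = g(X)·P^{-1}, P = (g/Kp)^(1/1) = (4.209/0.0135)^(1/1) = 312 kPa.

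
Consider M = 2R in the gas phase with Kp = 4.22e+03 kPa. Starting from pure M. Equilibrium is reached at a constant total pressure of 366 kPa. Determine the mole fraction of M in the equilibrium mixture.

Take 1 mol M as basis and let X be its fractional conversion, so ξ = X.
Species balance: n_M = 1 − X; n_R = 2X.
n_T = Σnᵢ = 1 + X.
Mole fractions y_i = n_i/n_T; Kp = p_R^2 / (p_M) with p_i = y_i·P.
Setting this equal to 4.22e+03 kPa and taking the physical root (0 < X < 1) gives X = 0.862.
Then n_M = 0.138, n_T = 1.86, so y_M = 0.074.

y_M = 0.074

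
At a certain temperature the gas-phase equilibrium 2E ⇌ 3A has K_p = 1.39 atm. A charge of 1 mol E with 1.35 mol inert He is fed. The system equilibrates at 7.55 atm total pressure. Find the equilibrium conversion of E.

Basis: 1 mol E initially; let X = conversion of E. Extent ξ = 0.5X.
At extent ξ: n_E = 1 − X; n_A = 1.5X; n_I = 1.35 (inert).
Summing: n_T = 2.35 + 0.5X.
Mole fractions y_i = n_i/n_T; K_p = p_A^3 / (p_E^2) with p_i = y_i·P.
This yields a degree-3 equation in X; solving on (0,1), X = 0.377.

X = 0.377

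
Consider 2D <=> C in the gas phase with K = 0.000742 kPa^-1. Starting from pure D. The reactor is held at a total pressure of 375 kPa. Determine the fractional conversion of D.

X = 0.312

Let X = conversion of D (basis 1 mol D); extent of reaction ξ = 0.5X.
Moles: n_D = 1 − X; n_C = 0.5X.
Summing: n_T = 1 − 0.5X.
Mole fractions y_i = n_i/n_T; K = p_C / (p_D^2) with p_i = y_i·P.
Setting this equal to 0.000742 kPa^-1 and taking the physical root (0 < X < 1) gives X = 0.312.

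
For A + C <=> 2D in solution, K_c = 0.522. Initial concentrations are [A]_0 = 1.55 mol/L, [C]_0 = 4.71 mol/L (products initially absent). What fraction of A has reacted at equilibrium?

X = 0.437

Let X = conversion of A; extent ξ = 1.55·X mol/L.
Concentrations: [A] = 1.55 − 1.55X; [C] = 4.71 − 1.55X; [D] = 3.1X.
K_c = [D]^2 / ([A] [C]).
Setting equal to 0.522 and solving for X on (0,1) gives X = 0.437.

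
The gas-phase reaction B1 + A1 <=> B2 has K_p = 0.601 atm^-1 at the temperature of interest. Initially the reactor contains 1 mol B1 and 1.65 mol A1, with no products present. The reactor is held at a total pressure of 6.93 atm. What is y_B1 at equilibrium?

y_B1 = 0.165

Let X = conversion of B1 (basis 1 mol B1); extent of reaction ξ = X.
Species balance: n_B1 = 1 − X; n_A1 = 1.65 − X; n_B2 = X.
Summing: n_T = 2.65 − X.
y_i = n_i/n_T, p_i = y_i·P. K_p = p_B2 / (p_B1 p_A1).
Substituting and setting equal to 0.601 atm^-1 gives a polynomial in X; the root in (0,1) is X = 0.673.
Then n_B1 = 0.327, n_T = 1.98, so y_B1 = 0.165.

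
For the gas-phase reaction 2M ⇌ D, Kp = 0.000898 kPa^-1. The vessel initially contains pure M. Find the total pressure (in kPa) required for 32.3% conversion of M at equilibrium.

Basis: 1 mol M initially; let X = conversion of M. Extent ξ = 0.5X.
Species balance: n_M = 1 − X; n_D = 0.5X.
Summing: n_T = 1 − 0.5X.
Kp = p_D / (p_M^2) with p_i = (n_i/n_T)·P.
At X = 0.323: the mole-fraction product g(X) = Π y_i^ν_i = 0.2955. Since Kp = g(X)·P^{-1}, P = (g/Kp)^(1/1) = (0.2955/0.000898)^(1/1) = 329 kPa.

P = 329 kPa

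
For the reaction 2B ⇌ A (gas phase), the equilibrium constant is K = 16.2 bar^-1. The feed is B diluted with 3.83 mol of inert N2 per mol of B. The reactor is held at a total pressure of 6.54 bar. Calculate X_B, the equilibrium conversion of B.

X = 0.866

Take 1 mol B as basis and let X be its fractional conversion, so ξ = 0.5X.
Species balance: n_B = 1 − X; n_A = 0.5X; n_I = 3.83 (inert).
Total moles n_T = 4.83 − 0.5X.
Mole fractions y_i = n_i/n_T; K = p_A / (p_B^2) with p_i = y_i·P.
This yields a degree-2 equation in X; solving on (0,1), X = 0.866.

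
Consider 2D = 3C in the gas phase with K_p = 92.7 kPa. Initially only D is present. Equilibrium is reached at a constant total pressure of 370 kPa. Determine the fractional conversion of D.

Let X = conversion of D (basis 1 mol D); extent of reaction ξ = 0.5X.
Mole table: n_D = 1 − X; n_C = 1.5X.
n_T = Σnᵢ = 1 + 0.5X.
y_i = n_i/n_T, p_i = y_i·P. K_p = p_C^3 / (p_D^2).
Equating to 92.7 kPa and solving on 0 < X < 1: X = 0.337.

X = 0.337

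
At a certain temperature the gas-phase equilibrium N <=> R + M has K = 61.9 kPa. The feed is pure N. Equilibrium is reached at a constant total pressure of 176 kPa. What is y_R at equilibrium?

y_R = 0.338

Basis: 1 mol N initially; let X = conversion of N. Extent ξ = X.
At extent ξ: n_N = 1 − X; n_R = X; n_M = X.
n_T = Σnᵢ = 1 + X.
Mole fractions y_i = n_i/n_T; K = p_R p_M / (p_N) with p_i = y_i·P.
Equating to 61.9 kPa and solving on 0 < X < 1: X = 0.510.
Then n_R = 0.51, n_T = 1.51, so y_R = 0.338.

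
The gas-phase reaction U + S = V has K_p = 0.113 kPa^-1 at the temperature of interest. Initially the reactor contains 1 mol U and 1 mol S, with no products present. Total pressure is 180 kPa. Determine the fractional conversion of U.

Let X = conversion of U (basis 1 mol U); extent of reaction ξ = X.
At extent ξ: n_U = 1 − X; n_S = 1 − X; n_V = X.
n_T = Σnᵢ = 2 − X.
With p_i = (n_i/n_T)P, K_p = p_V / (p_U p_S).
Setting this equal to 0.113 kPa^-1 and taking the physical root (0 < X < 1) gives X = 0.784.

X = 0.784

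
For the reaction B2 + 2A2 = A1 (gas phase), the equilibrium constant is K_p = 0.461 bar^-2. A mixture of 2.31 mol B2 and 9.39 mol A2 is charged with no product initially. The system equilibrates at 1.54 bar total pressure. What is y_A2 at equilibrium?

y_A2 = 0.767

Take 2.31 mol B2 as basis and let X be its fractional conversion, so ξ = 2.31X.
Moles: n_B2 = 2.31 − 2.31X; n_A2 = 9.39 − 4.62X; n_A1 = 2.31X.
n_T = Σnᵢ = 11.7 − 4.62X.
With p_i = (n_i/n_T)P, K_p = p_A1 / (p_B2 p_A2^2).
Equating to 0.461 bar^-2 and solving on 0 < X < 1: X = 0.391.
Then n_A2 = 7.58, n_T = 9.89, so y_A2 = 0.767.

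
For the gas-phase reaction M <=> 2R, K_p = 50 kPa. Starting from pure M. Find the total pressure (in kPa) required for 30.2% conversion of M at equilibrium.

Take 1 mol M as basis and let X be its fractional conversion, so ξ = X.
Species balance: n_M = 1 − X; n_R = 2X.
n_T = Σnᵢ = 1 + X.
K_p = p_R^2 / (p_M) with p_i = (n_i/n_T)·P.
At X = 0.302: the mole-fraction product g(X) = Π y_i^ν_i = 0.4014. Since K_p = g(X)·P^{1}, P = (K_p/g)^(1/1) = (50/0.4014)^(1/1) = 125 kPa.

P = 125 kPa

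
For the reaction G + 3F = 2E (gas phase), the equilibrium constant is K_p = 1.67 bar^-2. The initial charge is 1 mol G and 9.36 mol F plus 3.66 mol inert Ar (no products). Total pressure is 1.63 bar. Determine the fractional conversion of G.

X = 0.766

Let X = conversion of G (basis 1 mol G); extent of reaction ξ = X.
Moles: n_G = 1 − X; n_F = 9.36 − 3X; n_E = 2X; n_I = 3.66 (inert).
Total moles n_T = 14 − 2X.
y_i = n_i/n_T, p_i = y_i·P. K_p = p_E^2 / (p_G p_F^3).
Setting this equal to 1.67 bar^-2 and taking the physical root (0 < X < 1) gives X = 0.766.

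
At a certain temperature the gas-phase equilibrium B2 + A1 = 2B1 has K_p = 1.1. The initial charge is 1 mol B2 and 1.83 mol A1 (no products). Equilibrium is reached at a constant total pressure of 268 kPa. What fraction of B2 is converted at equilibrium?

X = 0.454

Take 1 mol B2 as basis and let X be its fractional conversion, so ξ = X.
Species balance: n_B2 = 1 − X; n_A1 = 1.83 − X; n_B1 = 2X.
n_T stays at 2.83 (no change in mole number).
y_i = n_i/n_T, p_i = y_i·P. K_p = p_B1^2 / (p_B2 p_A1).
Setting this equal to 1.1 and taking the physical root (0 < X < 1) gives X = 0.454.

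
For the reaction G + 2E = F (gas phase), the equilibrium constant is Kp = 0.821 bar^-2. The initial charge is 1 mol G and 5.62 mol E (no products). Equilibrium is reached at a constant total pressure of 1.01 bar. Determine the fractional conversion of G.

X = 0.366

Basis: 1 mol G initially; let X = conversion of G. Extent ξ = X.
Mole table: n_G = 1 − X; n_E = 5.62 − 2X; n_F = X.
Summing: n_T = 6.62 − 2X.
Mole fractions y_i = n_i/n_T; Kp = p_F / (p_G p_E^2) with p_i = y_i·P.
Equating to 0.821 bar^-2 and solving on 0 < X < 1: X = 0.366.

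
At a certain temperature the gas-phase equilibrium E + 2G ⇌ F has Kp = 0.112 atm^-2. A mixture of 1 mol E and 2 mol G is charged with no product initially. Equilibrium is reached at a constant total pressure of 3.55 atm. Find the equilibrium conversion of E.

Take 1 mol E as basis and let X be its fractional conversion, so ξ = X.
Species balance: n_E = 1 − X; n_G = 2 − 2X; n_F = X.
Total moles n_T = 3 − 2X.
With p_i = (n_i/n_T)P, Kp = p_F / (p_E p_G^2).
This yields a degree-3 equation in X; solving on (0,1), X = 0.319.

X = 0.319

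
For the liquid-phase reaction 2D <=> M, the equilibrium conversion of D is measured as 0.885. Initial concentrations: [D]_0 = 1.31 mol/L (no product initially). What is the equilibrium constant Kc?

Let X = conversion of D.
Concentrations: [D] = 1.31 − 1.31X; [M] = 0.655X.
At X = 0.885: [D] = 0.151, [M] = 0.58.
Kc = [M] / ([D]^2) = 25.5 L/mol.

Kc = 25.5 L/mol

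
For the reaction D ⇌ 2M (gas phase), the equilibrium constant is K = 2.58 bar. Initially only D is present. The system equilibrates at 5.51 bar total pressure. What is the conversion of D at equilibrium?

X = 0.324

Take 1 mol D as basis and let X be its fractional conversion, so ξ = X.
At extent ξ: n_D = 1 − X; n_M = 2X.
Total moles n_T = 1 + X.
With p_i = (n_i/n_T)P, K = p_M^2 / (p_D).
This yields a degree-2 equation in X; solving on (0,1), X = 0.324.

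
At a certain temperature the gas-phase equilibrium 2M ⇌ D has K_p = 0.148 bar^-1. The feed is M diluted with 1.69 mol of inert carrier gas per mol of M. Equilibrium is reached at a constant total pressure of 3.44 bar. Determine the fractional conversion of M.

X = 0.233

Take 1 mol M as basis and let X be its fractional conversion, so ξ = 0.5X.
Species balance: n_M = 1 − X; n_D = 0.5X; n_I = 1.69 (inert).
Summing: n_T = 2.69 − 0.5X.
y_i = n_i/n_T, p_i = y_i·P. K_p = p_D / (p_M^2).
Substituting and setting equal to 0.148 bar^-1 gives a polynomial in X; the root in (0,1) is X = 0.233.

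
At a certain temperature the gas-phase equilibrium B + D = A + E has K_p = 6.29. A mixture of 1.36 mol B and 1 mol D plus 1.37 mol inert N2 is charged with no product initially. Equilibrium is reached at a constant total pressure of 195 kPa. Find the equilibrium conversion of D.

X = 0.810

Take 1 mol D as basis and let X be its fractional conversion, so ξ = X.
Mole table: n_B = 1.36 − X; n_D = 1 − X; n_A = X; n_E = X; n_I = 1.37 (inert).
n_T stays at 3.73 (no change in mole number).
With p_i = (n_i/n_T)P, K_p = p_A p_E / (p_B p_D).
This yields a degree-2 equation in X; solving on (0,1), X = 0.810.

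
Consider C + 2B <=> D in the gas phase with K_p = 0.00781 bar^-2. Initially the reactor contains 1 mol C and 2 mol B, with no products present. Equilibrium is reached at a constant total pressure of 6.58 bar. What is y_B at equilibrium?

y_B = 0.637

Basis: 1 mol C initially; let X = conversion of C. Extent ξ = X.
At extent ξ: n_C = 1 − X; n_B = 2 − 2X; n_D = X.
Total moles n_T = 3 − 2X.
With p_i = (n_i/n_T)P, K_p = p_D / (p_C p_B^2).
This yields a degree-3 equation in X; solving on (0,1), X = 0.121.
Then n_B = 1.76, n_T = 2.76, so y_B = 0.637.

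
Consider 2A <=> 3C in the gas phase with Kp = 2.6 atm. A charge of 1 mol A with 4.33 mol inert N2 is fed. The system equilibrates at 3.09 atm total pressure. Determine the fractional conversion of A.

X = 0.604

Basis: 1 mol A initially; let X = conversion of A. Extent ξ = 0.5X.
Moles: n_A = 1 − X; n_C = 1.5X; n_I = 4.33 (inert).
Total moles n_T = 5.33 + 0.5X.
Mole fractions y_i = n_i/n_T; Kp = p_C^3 / (p_A^2) with p_i = y_i·P.
Substituting and setting equal to 2.6 atm gives a polynomial in X; the root in (0,1) is X = 0.604.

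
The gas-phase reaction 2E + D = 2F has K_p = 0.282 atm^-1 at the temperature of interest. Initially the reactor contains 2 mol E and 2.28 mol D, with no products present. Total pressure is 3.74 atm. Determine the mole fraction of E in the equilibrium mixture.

Basis: 2 mol E initially; let X = conversion of E. Extent ξ = X.
Species balance: n_E = 2 − 2X; n_D = 2.28 − X; n_F = 2X.
Total moles n_T = 4.28 − X.
With p_i = (n_i/n_T)P, K_p = p_F^2 / (p_E^2 p_D).
This yields a degree-3 equation in X; solving on (0,1), X = 0.416.
Then n_E = 1.17, n_T = 3.86, so y_E = 0.302.

y_E = 0.302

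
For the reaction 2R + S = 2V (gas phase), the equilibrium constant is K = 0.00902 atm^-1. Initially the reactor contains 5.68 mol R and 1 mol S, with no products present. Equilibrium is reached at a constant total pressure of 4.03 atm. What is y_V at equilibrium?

Basis: 1 mol S initially; let X = conversion of S. Extent ξ = X.
Species balance: n_R = 5.68 − 2X; n_S = 1 − X; n_V = 2X.
Total moles n_T = 6.68 − X.
y_i = n_i/n_T, p_i = y_i·P. K = p_V^2 / (p_R^2 p_S).
This yields a degree-3 equation in X; solving on (0,1), X = 0.180.
Then n_V = 0.36, n_T = 6.5, so y_V = 0.055.

y_V = 0.055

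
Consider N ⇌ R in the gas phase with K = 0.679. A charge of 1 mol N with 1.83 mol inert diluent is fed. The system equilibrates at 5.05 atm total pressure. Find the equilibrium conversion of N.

Basis: 1 mol N initially; let X = conversion of N. Extent ξ = X.
At extent ξ: n_N = 1 − X; n_R = X; n_I = 1.83 (inert).
Total moles n_T = 2.83 (Δν = 0, constant).
Mole fractions y_i = n_i/n_T; K = p_R / (p_N) with p_i = y_i·P.
Setting this equal to 0.679 and taking the physical root (0 < X < 1) gives X = 0.404.

X = 0.404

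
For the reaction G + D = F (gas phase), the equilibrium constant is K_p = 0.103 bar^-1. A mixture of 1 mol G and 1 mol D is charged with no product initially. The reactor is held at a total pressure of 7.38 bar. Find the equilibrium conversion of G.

Let X = conversion of G (basis 1 mol G); extent of reaction ξ = X.
Moles: n_G = 1 − X; n_D = 1 − X; n_F = X.
n_T = Σnᵢ = 2 − X.
With p_i = (n_i/n_T)P, K_p = p_F / (p_G p_D).
Equating to 0.103 bar^-1 and solving on 0 < X < 1: X = 0.246.

X = 0.246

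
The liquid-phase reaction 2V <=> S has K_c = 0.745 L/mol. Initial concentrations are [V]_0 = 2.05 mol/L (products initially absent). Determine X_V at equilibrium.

X = 0.569

Let X = conversion of V; extent ξ = 2.05X/2 mol/L.
Concentrations: [V] = 2.05 − 2.05X; [S] = 1.02X.
K_c = [S] / ([V]^2).
Setting equal to 0.745 and solving for X on (0,1) gives X = 0.569.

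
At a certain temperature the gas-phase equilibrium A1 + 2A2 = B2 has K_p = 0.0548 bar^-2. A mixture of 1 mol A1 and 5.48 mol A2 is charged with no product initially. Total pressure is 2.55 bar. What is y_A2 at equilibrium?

Basis: 1 mol A1 initially; let X = conversion of A1. Extent ξ = X.
At extent ξ: n_A1 = 1 − X; n_A2 = 5.48 − 2X; n_B2 = X.
Total moles n_T = 6.48 − 2X.
Mole fractions y_i = n_i/n_T; K_p = p_B2 / (p_A1 p_A2^2) with p_i = y_i·P.
Setting this equal to 0.0548 bar^-2 and taking the physical root (0 < X < 1) gives X = 0.199.
Then n_A2 = 5.08, n_T = 6.08, so y_A2 = 0.836.

y_A2 = 0.836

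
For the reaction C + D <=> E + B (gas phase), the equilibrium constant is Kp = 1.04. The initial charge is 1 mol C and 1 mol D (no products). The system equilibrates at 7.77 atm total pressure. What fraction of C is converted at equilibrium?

Let X = conversion of C (basis 1 mol C); extent of reaction ξ = X.
At extent ξ: n_C = 1 − X; n_D = 1 − X; n_E = X; n_B = X.
Since Δν = 0, n_T = 2 throughout.
With p_i = (n_i/n_T)P, Kp = p_E p_B / (p_C p_D).
This yields a degree-2 equation in X; solving on (0,1), X = 0.505.

X = 0.505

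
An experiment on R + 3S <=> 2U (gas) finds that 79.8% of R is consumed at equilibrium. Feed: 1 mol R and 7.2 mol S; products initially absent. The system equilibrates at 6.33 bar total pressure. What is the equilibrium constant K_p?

Take 1 mol R as basis and let X be its fractional conversion, so ξ = X.
At extent ξ: n_R = 1 − X; n_S = 7.2 − 3X; n_U = 2X.
n_T = Σnᵢ = 8.2 − 2X.
At X = 0.798: n_R = 0.202, n_S = 4.81, n_U = 1.6, n_T = 6.6.
p_i = (n_i/n_T)·P. K_p = p_U^2 / (p_R p_S^3) = 0.124 bar^-2.

K_p = 0.124 bar^-2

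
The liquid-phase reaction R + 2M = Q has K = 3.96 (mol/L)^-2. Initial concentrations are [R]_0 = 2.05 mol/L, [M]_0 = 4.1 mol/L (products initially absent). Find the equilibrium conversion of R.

Let X = conversion of R; extent ξ = 2.05·X mol/L.
Concentrations: [R] = 2.05 − 2.05X; [M] = 4.1 − 4.1X; [Q] = 2.05X.
K = [Q] / ([R] [M]^2).
Solving K = 3.96 for X ∈ (0,1): X = 0.774.

X = 0.774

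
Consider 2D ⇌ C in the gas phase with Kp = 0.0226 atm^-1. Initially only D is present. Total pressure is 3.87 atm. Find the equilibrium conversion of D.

X = 0.139

Basis: 1 mol D initially; let X = conversion of D. Extent ξ = 0.5X.
Species balance: n_D = 1 − X; n_C = 0.5X.
Total moles n_T = 1 − 0.5X.
y_i = n_i/n_T, p_i = y_i·P. Kp = p_C / (p_D^2).
This yields a degree-2 equation in X; solving on (0,1), X = 0.139.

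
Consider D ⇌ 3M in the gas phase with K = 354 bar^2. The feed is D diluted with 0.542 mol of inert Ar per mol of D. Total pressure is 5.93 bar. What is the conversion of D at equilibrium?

X = 0.845

Basis: 1 mol D initially; let X = conversion of D. Extent ξ = X.
At extent ξ: n_D = 1 − X; n_M = 3X; n_I = 0.542 (inert).
Total moles n_T = 1.54 + 2X.
With p_i = (n_i/n_T)P, K = p_M^3 / (p_D).
Substituting and setting equal to 354 bar^2 gives a polynomial in X; the root in (0,1) is X = 0.845.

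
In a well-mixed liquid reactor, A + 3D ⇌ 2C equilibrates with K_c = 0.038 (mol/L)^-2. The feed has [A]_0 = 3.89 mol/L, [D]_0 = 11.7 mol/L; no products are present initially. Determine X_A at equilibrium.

X = 0.499

Let X = conversion of A; extent ξ = 3.89·X mol/L.
Concentrations: [A] = 3.89 − 3.89X; [D] = 11.7 − 11.7X; [C] = 7.78X.
K_c = [C]^2 / ([A] [D]^3).
Setting equal to 0.038 and solving for X on (0,1) gives X = 0.499.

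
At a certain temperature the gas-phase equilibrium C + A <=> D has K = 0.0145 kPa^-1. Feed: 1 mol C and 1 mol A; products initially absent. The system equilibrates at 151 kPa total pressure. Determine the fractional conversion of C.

Let X = conversion of C (basis 1 mol C); extent of reaction ξ = X.
At extent ξ: n_C = 1 − X; n_A = 1 − X; n_D = X.
Summing: n_T = 2 − X.
Mole fractions y_i = n_i/n_T; K = p_D / (p_C p_A) with p_i = y_i·P.
This yields a degree-2 equation in X; solving on (0,1), X = 0.440.

X = 0.440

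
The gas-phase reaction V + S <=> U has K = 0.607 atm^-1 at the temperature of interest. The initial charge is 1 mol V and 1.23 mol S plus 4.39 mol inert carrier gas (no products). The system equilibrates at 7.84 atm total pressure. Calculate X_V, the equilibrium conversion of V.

X = 0.391

Take 1 mol V as basis and let X be its fractional conversion, so ξ = X.
Moles: n_V = 1 − X; n_S = 1.23 − X; n_U = X; n_I = 4.39 (inert).
Summing: n_T = 6.62 − X.
With p_i = (n_i/n_T)P, K = p_U / (p_V p_S).
Equating to 0.607 atm^-1 and solving on 0 < X < 1: X = 0.391.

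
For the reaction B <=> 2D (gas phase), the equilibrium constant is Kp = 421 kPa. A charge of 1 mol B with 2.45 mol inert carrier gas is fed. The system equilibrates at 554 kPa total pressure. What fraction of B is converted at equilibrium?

X = 0.572

Basis: 1 mol B initially; let X = conversion of B. Extent ξ = X.
Moles: n_B = 1 − X; n_D = 2X; n_I = 2.45 (inert).
n_T = Σnᵢ = 3.45 + X.
With p_i = (n_i/n_T)P, Kp = p_D^2 / (p_B).
Substituting and setting equal to 421 kPa gives a polynomial in X; the root in (0,1) is X = 0.572.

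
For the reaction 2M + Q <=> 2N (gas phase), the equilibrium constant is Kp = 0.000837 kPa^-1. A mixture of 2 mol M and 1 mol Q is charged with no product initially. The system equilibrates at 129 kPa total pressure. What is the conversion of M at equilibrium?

X = 0.152

Basis: 2 mol M initially; let X = conversion of M. Extent ξ = X.
At extent ξ: n_M = 2 − 2X; n_Q = 1 − X; n_N = 2X.
Total moles n_T = 3 − X.
With p_i = (n_i/n_T)P, Kp = p_N^2 / (p_M^2 p_Q).
Substituting and setting equal to 0.000837 kPa^-1 gives a polynomial in X; the root in (0,1) is X = 0.152.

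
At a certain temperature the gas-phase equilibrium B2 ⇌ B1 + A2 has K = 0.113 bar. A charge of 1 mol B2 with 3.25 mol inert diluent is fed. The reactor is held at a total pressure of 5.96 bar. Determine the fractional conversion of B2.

X = 0.253

Let X = conversion of B2 (basis 1 mol B2); extent of reaction ξ = X.
Species balance: n_B2 = 1 − X; n_B1 = X; n_A2 = X; n_I = 3.25 (inert).
n_T = Σnᵢ = 4.25 + X.
y_i = n_i/n_T, p_i = y_i·P. K = p_B1 p_A2 / (p_B2).
This yields a degree-2 equation in X; solving on (0,1), X = 0.253.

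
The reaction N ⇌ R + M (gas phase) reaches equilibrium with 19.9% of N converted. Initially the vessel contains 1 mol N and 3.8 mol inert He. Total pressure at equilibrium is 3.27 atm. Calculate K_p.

K_p = 0.0323 atm

Take 1 mol N as basis and let X be its fractional conversion, so ξ = X.
Species balance: n_N = 1 − X; n_R = X; n_M = X; n_I = 3.8 (inert).
n_T = Σnᵢ = 4.8 + X.
At X = 0.199: n_N = 0.801, n_R = 0.199, n_M = 0.199, n_T = 5.
p_i = (n_i/n_T)·P. K_p = p_R p_M / (p_N) = 0.0323 atm.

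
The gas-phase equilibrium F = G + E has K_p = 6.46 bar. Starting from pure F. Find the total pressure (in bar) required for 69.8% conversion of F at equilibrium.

P = 6.8 bar

Basis: 1 mol F initially; let X = conversion of F. Extent ξ = X.
Moles: n_F = 1 − X; n_G = X; n_E = X.
Summing: n_T = 1 + X.
K_p = p_G p_E / (p_F) with p_i = (n_i/n_T)·P.
At X = 0.698: the mole-fraction product g(X) = Π y_i^ν_i = 0.9501. Since K_p = g(X)·P^{1}, P = (K_p/g)^(1/1) = (6.46/0.9501)^(1/1) = 6.8 bar.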